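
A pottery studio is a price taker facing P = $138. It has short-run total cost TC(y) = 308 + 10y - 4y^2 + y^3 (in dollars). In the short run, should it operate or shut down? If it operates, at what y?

Produce at y = 8

From TC, MC = TC'(y) = 10 - 8y + 3y^2 and AVC = VC/y = 10 - 4y + y^2.
AVC is minimized where dAVC/dy = -4 + 2y = 0, at y = 2; min AVC = 10 - 4·2 + 2^2 = $6.
Because $138 ≥ $6, revenue can cover variable cost; the firm operates.
Solving P = MC: -128 - 8y + 3y^2 = 0 ⇒ y = -16/3 or 8. On the upward-sloping branch, y* = 8.
Check: AVC at y = 8 is $42 ≤ P, so revenue covers variable cost.
Profit = P·y − TC = 138·8 − 644 = $460.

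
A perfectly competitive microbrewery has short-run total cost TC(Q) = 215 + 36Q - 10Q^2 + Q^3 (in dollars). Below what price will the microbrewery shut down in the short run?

Short-run supply begins at min AVC. From VC = 36Q - 10Q^2 + Q^3, AVC = 36 - 10Q + Q^2.
dAVC/dQ = -10 + 2Q = 0 gives Q = 5. min AVC = 36 - 10·5 + 5^2 = 11.
The firm shuts down for any P below $11.

$11 per unit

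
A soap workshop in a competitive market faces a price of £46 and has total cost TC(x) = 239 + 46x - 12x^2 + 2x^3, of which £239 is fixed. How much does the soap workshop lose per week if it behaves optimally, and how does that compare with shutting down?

AVC = 46 - 12x + 2x^2 has its minimum £28 at x = 3; price £46 clears that bar, so the firm operates.
With MC = 46 - 24x + 6x^2, P = MC on the upward-sloping part at x* = 4.
TR = 46·4 = 184. TC = 239 + 120 = 359. Profit = 184 − 359 = -£175.
That loss of £175 beats the £239 the firm would lose by shutting down; producing recovers £64 of fixed cost.

Profit = -£175 at x = 4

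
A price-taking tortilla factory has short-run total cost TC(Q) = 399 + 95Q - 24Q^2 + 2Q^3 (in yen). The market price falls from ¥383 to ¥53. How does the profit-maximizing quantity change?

Output falls from 12 to 7

MC = 95 - 48Q + 6Q^2; the shutdown threshold is min AVC = ¥23 (at Q = 6).
At P = ¥383 ≥ min AVC, set P = MC on the rising branch: Q = 12.
At P = ¥53 ≥ min AVC, set P = MC: Q = 7. The firm stays open but cuts output.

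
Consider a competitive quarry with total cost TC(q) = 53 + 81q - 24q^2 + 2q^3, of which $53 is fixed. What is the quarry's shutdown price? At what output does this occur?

$9 per unit, at q = 6

The firm shuts down when price falls below the minimum of average variable cost. AVC = VC/q = 81 - 24q + 2q^2.
At the minimum of AVC, MC = AVC. MC = 81 - 48q + 6q^2; setting MC = AVC gives 4q^2 - 24q = 0, so q = 6. min AVC = 9.
For P < $9 the firm produces nothing.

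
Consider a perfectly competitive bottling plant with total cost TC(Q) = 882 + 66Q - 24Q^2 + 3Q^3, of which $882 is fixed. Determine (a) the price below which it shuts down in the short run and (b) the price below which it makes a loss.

Shutdown price = $18; break-even price = $171

AVC = 66 - 24Q + 3Q^2; minimized at Q = 4, giving min AVC = $18. That is the shutdown price.
ATC = 882/Q + 66 - 24Q + 3Q^2. Setting dATC/dQ = −882/Q^2 − 24 + 6Q = 0 gives Q = 7 (since 6·7^3 − 24·7^2 = 882).
min ATC = 882/7 + 66 − 24·7 + 3·7^2 = $171. That is the break-even price.
Between these two prices the firm operates at a loss; above $171 it earns a profit.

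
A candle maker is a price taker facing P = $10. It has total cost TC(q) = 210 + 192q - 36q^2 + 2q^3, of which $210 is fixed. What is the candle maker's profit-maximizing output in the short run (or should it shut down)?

From TC, MC = TC'(q) = 192 - 72q + 6q^2 and AVC = VC/q = 192 - 36q + 2q^2.
AVC hits its minimum where MC = AVC, at q = 9, giving min AVC = 192 - 36·9 + 2·9^2 = $30.
With P < min AVC ($10 < $30), every unit sold adds to the loss.
Shutting down limits the loss to fixed cost, $210.

Shut down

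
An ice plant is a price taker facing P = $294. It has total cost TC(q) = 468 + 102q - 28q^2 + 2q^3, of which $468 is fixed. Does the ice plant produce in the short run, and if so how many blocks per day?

Strip out fixed cost: VC = 102q - 28q^2 + 2q^3. Then AVC = 102 - 28q + 2q^2 and MC = 102 - 56q + 6q^2.
AVC is minimized where dAVC/dq = -28 + 4q = 0, at q = 7; min AVC = 102 - 28·7 + 2·7^2 = $4.
Since P = $294 ≥ min AVC = $4, price covers variable cost and the firm should produce.
Solving P = MC: -192 - 56q + 6q^2 = 0 ⇒ q = -8/3 or 12. On the upward-sloping branch, q* = 12.
Check: AVC at q = 12 is $54 ≤ P, so revenue covers variable cost.
Profit = P·q − TC = 294·12 − 1116 = $2412.

Produce at q = 12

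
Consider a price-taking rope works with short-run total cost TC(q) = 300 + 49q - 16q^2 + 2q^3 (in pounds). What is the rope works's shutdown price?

The shutdown price is the minimum of AVC. VC = 49q - 16q^2 + 2q^3, so AVC = 49 - 16q + 2q^2.
dAVC/dq = -16 + 4q = 0 gives q = 4. min AVC = 49 - 16·4 + 2·4^2 = 17.
The firm shuts down for any P below £17.

£17 per unit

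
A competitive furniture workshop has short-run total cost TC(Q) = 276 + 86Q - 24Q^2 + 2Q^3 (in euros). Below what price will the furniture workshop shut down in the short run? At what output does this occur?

The firm shuts down when price falls below the minimum of average variable cost. AVC = VC/Q = 86 - 24Q + 2Q^2.
dAVC/dQ = -24 + 4Q = 0 gives Q = 6. min AVC = 86 - 24·6 + 2·6^2 = 14.
So the shutdown price is €14.

€14 per unit, at Q = 6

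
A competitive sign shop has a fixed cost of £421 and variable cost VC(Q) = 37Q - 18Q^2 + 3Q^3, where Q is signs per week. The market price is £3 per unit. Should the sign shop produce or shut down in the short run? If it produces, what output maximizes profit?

Shut down

Variable cost is VC = 37Q - 18Q^2 + 3Q^3, so AVC = VC/Q = 37 - 18Q + 3Q^2 and MC = dTC/dQ = 37 - 36Q + 9Q^2.
AVC hits its minimum where MC = AVC, at Q = 3, giving min AVC = 37 - 18·3 + 3·3^2 = £10.
Since P = £3 < min AVC = £10, price fails to cover variable cost at any output.
The firm minimizes its loss by shutting down and losing only its fixed cost of £421.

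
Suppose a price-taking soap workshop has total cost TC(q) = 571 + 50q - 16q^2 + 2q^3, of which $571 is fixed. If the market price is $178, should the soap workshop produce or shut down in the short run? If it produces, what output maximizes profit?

Produce at q = 8

From TC, MC = TC'(q) = 50 - 32q + 6q^2 and AVC = VC/q = 50 - 16q + 2q^2.
AVC is minimized where dAVC/dq = -16 + 4q = 0, at q = 4; min AVC = 50 - 16·4 + 2·4^2 = $18.
Since P = $178 ≥ min AVC = $18, price covers variable cost and the firm should produce.
Solving P = MC: -128 - 32q + 6q^2 = 0 ⇒ q = -8/3 or 8. On the upward-sloping branch, q* = 8.
Check: AVC at q = 8 is $50 ≤ P, so revenue covers variable cost.
Profit = P·q − TC = 178·8 − 971 = $453.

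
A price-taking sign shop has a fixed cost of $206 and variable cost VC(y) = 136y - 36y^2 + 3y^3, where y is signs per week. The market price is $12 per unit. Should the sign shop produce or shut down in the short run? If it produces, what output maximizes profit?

Strip out fixed cost: VC = 136y - 36y^2 + 3y^3. Then AVC = 136 - 36y + 3y^2 and MC = 136 - 72y + 9y^2.
AVC is minimized where dAVC/dy = -36 + 6y = 0, at y = 6; min AVC = 136 - 36·6 + 3·6^2 = $28.
With P < min AVC ($12 < $28), every unit sold adds to the loss.
Best response: produce nothing and absorb the $206 fixed cost.

Shut down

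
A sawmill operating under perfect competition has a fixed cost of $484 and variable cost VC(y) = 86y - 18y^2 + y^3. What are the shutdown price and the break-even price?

Shutdown price = $5; break-even price = $53

Shutdown price = min AVC. AVC = 86 - 18y + y^2, with vertex at y = 9 and minimum $5.
ATC = 484/y + 86 - 18y + y^2. Setting dATC/dy = −484/y^2 − 18 + 2y = 0 gives y = 11 (since 2·11^3 − 18·11^2 = 484).
min ATC = 484/11 + 86 − 18·11 + 11^2 = $53. That is the break-even price.
For $5 ≤ P < $53 the firm produces at a loss; below $5 it shuts down.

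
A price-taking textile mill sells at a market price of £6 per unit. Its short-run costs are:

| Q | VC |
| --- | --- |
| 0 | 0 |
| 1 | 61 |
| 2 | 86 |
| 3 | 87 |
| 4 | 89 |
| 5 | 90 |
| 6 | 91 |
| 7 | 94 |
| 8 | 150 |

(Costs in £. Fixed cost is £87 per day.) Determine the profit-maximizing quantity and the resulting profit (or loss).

Q = 0 (shut down); profit = -£87

Profit at each row (π = 6Q − TC): Q=0: -87; Q=1: -142; Q=2: -161; Q=3: -156; Q=4: -152; Q=5: -147; Q=6: -142; Q=7: -139; Q=8: -189.
Profit is highest at Q = 0. Equivalently, the lowest AVC in the table is 94/7 ≈ £13.43 at Q = 7, and P = £6 falls below it — price never covers variable cost, so the firm shuts down and loses only its fixed cost.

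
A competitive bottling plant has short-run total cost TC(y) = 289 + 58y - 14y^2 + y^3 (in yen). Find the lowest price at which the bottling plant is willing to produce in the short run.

Short-run supply begins at min AVC. From VC = 58y - 14y^2 + y^3, AVC = 58 - 14y + y^2.
At the minimum of AVC, MC = AVC. MC = 58 - 28y + 3y^2; setting MC = AVC gives 2y^2 - 14y = 0, so y = 7. min AVC = 9.
For P < ¥9 the firm produces nothing.

¥9 per unit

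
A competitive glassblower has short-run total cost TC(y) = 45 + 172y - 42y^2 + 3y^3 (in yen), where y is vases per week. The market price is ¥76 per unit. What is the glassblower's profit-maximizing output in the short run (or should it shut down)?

Variable cost is VC = 172y - 42y^2 + 3y^3, so AVC = VC/y = 172 - 42y + 3y^2 and MC = dTC/dy = 172 - 84y + 9y^2.
AVC is minimized where dAVC/dy = -42 + 6y = 0, at y = 7; min AVC = 172 - 42·7 + 3·7^2 = ¥25.
Since P = ¥76 ≥ min AVC = ¥25, price covers variable cost and the firm should produce.
Set P = MC: 76 = 172 - 84y + 9y^2 → 96 - 84y + 9y^2 = 0. The roots are y = 4/3 and y = 8; the profit-maximizing output is on the rising part of MC, so y* = 8.
Check: AVC at y = 8 is ¥28 ≤ P, so revenue covers variable cost.
Profit = P·y − TC = 76·8 − 269 = ¥339.

Produce at y = 8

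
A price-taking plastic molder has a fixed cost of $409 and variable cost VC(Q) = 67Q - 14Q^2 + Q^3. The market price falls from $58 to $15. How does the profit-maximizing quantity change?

MC = 67 - 28Q + 3Q^2; the shutdown threshold is min AVC = $18 (at Q = 7).
With P = $58 above the shutdown price, P = MC gives Q = 9.
At P = $15 < min AVC = $18, price no longer covers variable cost at any output, so the firm shuts down: Q = 0.

Output falls from 9 to 0 (the firm shuts down)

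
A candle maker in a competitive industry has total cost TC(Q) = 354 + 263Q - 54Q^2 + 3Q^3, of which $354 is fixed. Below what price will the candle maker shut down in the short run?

The shutdown price is the minimum of AVC. VC = 263Q - 54Q^2 + 3Q^3, so AVC = 263 - 54Q + 3Q^2.
dAVC/dQ = -54 + 6Q = 0 gives Q = 9. min AVC = 263 - 54·9 + 3·9^2 = 20.
For P < $20 the firm produces nothing.

$20 per unit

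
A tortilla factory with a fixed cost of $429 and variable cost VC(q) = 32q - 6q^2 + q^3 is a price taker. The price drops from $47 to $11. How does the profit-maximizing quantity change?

AVC = 32 - 6q + q^2, minimized at q = 3 where min AVC = $23. MC = 32 - 12q + 3q^2.
At P = $47 ≥ min AVC, set P = MC on the rising branch: q = 5.
At P = $11 < min AVC = $23, price no longer covers variable cost at any output, so the firm shuts down: q = 0.

Output falls from 5 to 0 (the firm shuts down)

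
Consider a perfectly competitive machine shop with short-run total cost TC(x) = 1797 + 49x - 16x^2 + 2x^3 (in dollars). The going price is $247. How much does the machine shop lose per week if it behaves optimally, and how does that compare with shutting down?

Profit = -$177 at x = 9

AVC = 49 - 16x + 2x^2 has its minimum $17 at x = 4; price $247 clears that bar, so the firm operates.
MC = 49 - 32x + 6x^2. Setting P = MC and taking the root on the rising branch gives x* = 9.
TR = 247·9 = 2223. TC = 1797 + 603 = 2400. Profit = 2223 − 2400 = -$177.
Shutting down would mean losing the fixed cost of $1797, so operating at a loss of $177 is better by $1620.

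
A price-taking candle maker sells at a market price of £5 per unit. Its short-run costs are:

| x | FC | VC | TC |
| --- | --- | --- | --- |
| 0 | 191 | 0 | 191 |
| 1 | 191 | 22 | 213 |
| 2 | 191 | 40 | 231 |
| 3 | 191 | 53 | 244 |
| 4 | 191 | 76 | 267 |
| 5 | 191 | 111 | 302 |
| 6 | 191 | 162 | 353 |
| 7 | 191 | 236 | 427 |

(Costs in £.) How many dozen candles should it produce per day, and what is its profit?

Tabulate TR − TC: x=0: -191; x=1: -208; x=2: -221; x=3: -229; x=4: -247; x=5: -277; x=6: -323; x=7: -392.
Profit is highest at x = 0. Equivalently, the lowest AVC in the table is 53/3 ≈ £17.67 at x = 3, and P = £5 falls below it — price never covers variable cost, so the firm shuts down and loses only its fixed cost.

x = 0 (shut down); profit = -£191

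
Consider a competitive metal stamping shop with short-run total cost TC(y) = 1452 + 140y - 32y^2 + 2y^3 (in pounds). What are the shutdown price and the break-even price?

AVC = 140 - 32y + 2y^2; minimized at y = 8, giving min AVC = £12. That is the shutdown price.
ATC = 1452/y + 140 - 32y + 2y^2. Setting dATC/dy = −1452/y^2 − 32 + 4y = 0 gives y = 11 (since 4·11^3 − 32·11^2 = 1452).
min ATC = 1452/11 + 140 − 32·11 + 2·11^2 = £162. That is the break-even price.
For £12 ≤ P < £162 the firm produces at a loss; below £12 it shuts down.

Shutdown price = £12; break-even price = £162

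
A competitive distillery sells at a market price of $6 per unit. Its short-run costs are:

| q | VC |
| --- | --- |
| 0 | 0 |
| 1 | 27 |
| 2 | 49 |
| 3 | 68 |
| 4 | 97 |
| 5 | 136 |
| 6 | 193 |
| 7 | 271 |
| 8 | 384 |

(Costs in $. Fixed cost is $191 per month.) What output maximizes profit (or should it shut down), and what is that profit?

q = 0 (shut down); profit = -$191

Profit at each row (π = 6q − TC): q=0: -191; q=1: -212; q=2: -228; q=3: -241; q=4: -264; q=5: -297; q=6: -348; q=7: -420; q=8: -527.
Profit is highest at q = 0. Equivalently, the lowest AVC in the table is 68/3 ≈ $22.67 at q = 3, and P = $6 falls below it — price never covers variable cost, so the firm shuts down and loses only its fixed cost.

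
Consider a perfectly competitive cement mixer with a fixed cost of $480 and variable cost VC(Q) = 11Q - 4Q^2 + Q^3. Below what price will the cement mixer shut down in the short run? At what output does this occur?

The firm shuts down when price falls below the minimum of average variable cost. AVC = VC/Q = 11 - 4Q + Q^2.
At the minimum of AVC, MC = AVC. MC = 11 - 8Q + 3Q^2; setting MC = AVC gives 2Q^2 - 4Q = 0, so Q = 2. min AVC = 7.
For P < $7 the firm produces nothing.

$7 per unit, at Q = 2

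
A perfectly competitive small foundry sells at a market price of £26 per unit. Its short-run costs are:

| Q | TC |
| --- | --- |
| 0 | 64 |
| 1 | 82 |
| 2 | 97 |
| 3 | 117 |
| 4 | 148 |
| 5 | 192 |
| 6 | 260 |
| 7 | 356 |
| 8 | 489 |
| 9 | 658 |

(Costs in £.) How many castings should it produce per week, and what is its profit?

Compute π = P·Q − TC at each output: Q=0: -64; Q=1: -56; Q=2: -45; Q=3: -39; Q=4: -44; Q=5: -62; Q=6: -104; Q=7: -174; Q=8: -281; Q=9: -424.
Profit is maximized at Q = 3. AVC there is 53/3 = £17.67 ≤ P, so producing beats shutting down (which would give -£64).

Q = 3; profit = -£39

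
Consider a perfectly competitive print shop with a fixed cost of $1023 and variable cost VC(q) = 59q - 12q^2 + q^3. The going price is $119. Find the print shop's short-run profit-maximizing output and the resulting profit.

Profit = -$223 at q = 10

AVC = 59 - 12q + q^2; min AVC = $23 at q = 6. Since P = $119 ≥ min AVC, the firm produces.
With MC = 59 - 24q + 3q^2, P = MC on the upward-sloping part at q* = 10.
TR = 119·10 = 1190. TC = 1023 + 390 = 1413. Profit = 1190 − 1413 = -$223.
Shutting down would mean losing the fixed cost of $1023, so operating at a loss of $223 is better by $800.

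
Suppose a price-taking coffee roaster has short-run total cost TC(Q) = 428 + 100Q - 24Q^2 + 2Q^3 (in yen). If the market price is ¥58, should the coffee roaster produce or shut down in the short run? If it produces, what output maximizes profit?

Variable cost is VC = 100Q - 24Q^2 + 2Q^3, so AVC = VC/Q = 100 - 24Q + 2Q^2 and MC = dTC/dQ = 100 - 48Q + 6Q^2.
AVC hits its minimum where MC = AVC, at Q = 6, giving min AVC = 100 - 24·6 + 2·6^2 = ¥28.
Because ¥58 ≥ ¥28, revenue can cover variable cost; the firm operates.
P = MC gives 42 - 48Q + 6Q^2 = 0, with roots 1 and 7. Take the larger (rising MC): Q* = 7.
Check: AVC at Q = 7 is ¥30 ≤ P, so revenue covers variable cost.
Profit = P·Q − TC = 58·7 − 638 = -¥232, a loss, but smaller than the ¥428 fixed cost the firm would lose by shutting down.

Produce at Q = 7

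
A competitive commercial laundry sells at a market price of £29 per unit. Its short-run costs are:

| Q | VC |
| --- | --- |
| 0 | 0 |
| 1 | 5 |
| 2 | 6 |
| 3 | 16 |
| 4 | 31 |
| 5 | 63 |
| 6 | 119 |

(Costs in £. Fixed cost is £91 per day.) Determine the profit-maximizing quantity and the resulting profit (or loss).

Profit at each row (π = 29Q − TC): Q=0: -91; Q=1: -67; Q=2: -39; Q=3: -20; Q=4: -6; Q=5: -9; Q=6: -36.
Profit is maximized at Q = 4. AVC there is 31/4 = £7.75 ≤ P, so producing beats shutting down (which would give -£91).

Q = 4; profit = -£6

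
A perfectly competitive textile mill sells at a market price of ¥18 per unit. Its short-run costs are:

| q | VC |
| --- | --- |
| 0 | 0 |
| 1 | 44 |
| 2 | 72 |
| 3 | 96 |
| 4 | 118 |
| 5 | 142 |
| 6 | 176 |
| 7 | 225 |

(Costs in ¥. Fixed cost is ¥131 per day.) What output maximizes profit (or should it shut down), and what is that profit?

q = 0 (shut down); profit = -¥131

Tabulate TR − TC: q=0: -131; q=1: -157; q=2: -167; q=3: -173; q=4: -177; q=5: -183; q=6: -199; q=7: -230.
Profit is highest at q = 0. Equivalently, the lowest AVC in the table is 142/5 ≈ ¥28.40 at q = 5, and P = ¥18 falls below it — price never covers variable cost, so the firm shuts down and loses only its fixed cost.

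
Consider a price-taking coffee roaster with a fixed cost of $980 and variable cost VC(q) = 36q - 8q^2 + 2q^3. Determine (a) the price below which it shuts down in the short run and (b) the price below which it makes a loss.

Shutdown price = $28; break-even price = $218

AVC = 36 - 8q + 2q^2; minimized at q = 2, giving min AVC = $28. That is the shutdown price.
ATC = 980/q + 36 - 8q + 2q^2. Setting dATC/dq = −980/q^2 − 8 + 4q = 0 gives q = 7 (since 4·7^3 − 8·7^2 = 980).
min ATC = 980/7 + 36 − 8·7 + 2·7^2 = $218. That is the break-even price.
Between these two prices the firm operates at a loss; above $218 it earns a profit.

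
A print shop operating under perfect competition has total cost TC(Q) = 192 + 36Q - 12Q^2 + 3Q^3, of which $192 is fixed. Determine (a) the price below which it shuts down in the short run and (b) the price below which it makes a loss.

AVC = 36 - 12Q + 3Q^2; minimized at Q = 2, giving min AVC = $24. That is the shutdown price.
ATC = 192/Q + 36 - 12Q + 3Q^2. Setting dATC/dQ = −192/Q^2 − 12 + 6Q = 0 gives Q = 4 (since 6·4^3 − 12·4^2 = 192).
min ATC = 192/4 + 36 − 12·4 + 3·4^2 = $84. That is the break-even price.
Between these two prices the firm operates at a loss; above $84 it earns a profit.

Shutdown price = $24; break-even price = $84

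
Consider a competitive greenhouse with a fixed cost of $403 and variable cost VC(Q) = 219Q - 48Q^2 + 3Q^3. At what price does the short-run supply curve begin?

The shutdown price is the minimum of AVC. VC = 219Q - 48Q^2 + 3Q^3, so AVC = 219 - 48Q + 3Q^2.
At the minimum of AVC, MC = AVC. MC = 219 - 96Q + 9Q^2; setting MC = AVC gives 6Q^2 - 48Q = 0, so Q = 8. min AVC = 27.
For P < $27 the firm produces nothing.

$27 per unit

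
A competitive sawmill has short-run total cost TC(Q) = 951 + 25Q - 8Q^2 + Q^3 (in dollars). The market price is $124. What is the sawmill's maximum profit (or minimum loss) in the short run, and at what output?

AVC = 25 - 8Q + Q^2; min AVC = $9 at Q = 4. Since P = $124 ≥ min AVC, the firm produces.
MC = 25 - 16Q + 3Q^2. Setting P = MC and taking the root on the rising branch gives Q* = 9.
TR = 124·9 = 1116. TC = 951 + 306 = 1257. Profit = 1116 − 1257 = -$141.
Shutting down would mean losing the fixed cost of $951, so operating at a loss of $141 is better by $810.

Profit = -$141 at Q = 9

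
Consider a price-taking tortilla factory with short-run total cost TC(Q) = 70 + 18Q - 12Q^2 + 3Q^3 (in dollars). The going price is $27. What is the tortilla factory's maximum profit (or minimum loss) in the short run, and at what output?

Profit = -$16 at Q = 3

AVC = 18 - 12Q + 3Q^2 has its minimum $6 at Q = 2; price $27 clears that bar, so the firm operates.
MC = 18 - 24Q + 9Q^2. Setting P = MC and taking the root on the rising branch gives Q* = 3.
TR = 27·3 = 81. TC = 70 + 27 = 97. Profit = 81 − 97 = -$16.
Shutting down would mean losing the fixed cost of $70, so operating at a loss of $16 is better by $54.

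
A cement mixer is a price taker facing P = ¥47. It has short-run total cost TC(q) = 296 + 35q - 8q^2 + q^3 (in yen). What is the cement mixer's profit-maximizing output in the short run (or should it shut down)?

Produce at q = 6

Strip out fixed cost: VC = 35q - 8q^2 + q^3. Then AVC = 35 - 8q + q^2 and MC = 35 - 16q + 3q^2.
AVC is minimized where dAVC/dq = -8 + 2q = 0, at q = 4; min AVC = 35 - 8·4 + 4^2 = ¥19.
Because ¥47 ≥ ¥19, revenue can cover variable cost; the firm operates.
Solving P = MC: -12 - 16q + 3q^2 = 0 ⇒ q = -2/3 or 6. On the upward-sloping branch, q* = 6.
Check: AVC at q = 6 is ¥23 ≤ P, so revenue covers variable cost.
Profit = P·q − TC = 47·6 − 434 = -¥152, a loss, but smaller than the ¥296 fixed cost the firm would lose by shutting down.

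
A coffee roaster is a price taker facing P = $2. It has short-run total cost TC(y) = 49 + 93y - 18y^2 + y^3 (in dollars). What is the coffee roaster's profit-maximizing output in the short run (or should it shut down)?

Variable cost is VC = 93y - 18y^2 + y^3, so AVC = VC/y = 93 - 18y + y^2 and MC = dTC/dy = 93 - 36y + 3y^2.
The AVC parabola has its vertex at y = 18/2 = 9, where AVC = 93 - 18·9 + 9^2 = $12.
With P < min AVC ($2 < $12), every unit sold adds to the loss.
The firm minimizes its loss by shutting down and losing only its fixed cost of $49.

Shut down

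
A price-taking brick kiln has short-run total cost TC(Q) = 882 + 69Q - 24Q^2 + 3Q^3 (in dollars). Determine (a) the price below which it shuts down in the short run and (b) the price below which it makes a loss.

Shutdown price = $21; break-even price = $174

Shutdown price = min AVC. AVC = 69 - 24Q + 3Q^2, with vertex at Q = 4 and minimum $21.
ATC = 882/Q + 69 - 24Q + 3Q^2. Setting dATC/dQ = −882/Q^2 − 24 + 6Q = 0 gives Q = 7 (since 6·7^3 − 24·7^2 = 882).
min ATC = 882/7 + 69 − 24·7 + 3·7^2 = $174. That is the break-even price.
Between these two prices the firm operates at a loss; above $174 it earns a profit.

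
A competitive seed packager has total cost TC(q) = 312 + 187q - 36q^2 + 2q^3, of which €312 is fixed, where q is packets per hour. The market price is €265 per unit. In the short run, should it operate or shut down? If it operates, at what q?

Strip out fixed cost: VC = 187q - 36q^2 + 2q^3. Then AVC = 187 - 36q + 2q^2 and MC = 187 - 72q + 6q^2.
The AVC parabola has its vertex at q = 36/4 = 9, where AVC = 187 - 36·9 + 2·9^2 = €25.
Because €265 ≥ €25, revenue can cover variable cost; the firm operates.
Set P = MC: 265 = 187 - 72q + 6q^2 → -78 - 72q + 6q^2 = 0. The roots are q = -1 and q = 13; the profit-maximizing output is on the rising part of MC, so q* = 13.
Check: AVC at q = 13 is €57 ≤ P, so revenue covers variable cost.
Profit = P·q − TC = 265·13 − 1053 = €2392.

Produce at q = 13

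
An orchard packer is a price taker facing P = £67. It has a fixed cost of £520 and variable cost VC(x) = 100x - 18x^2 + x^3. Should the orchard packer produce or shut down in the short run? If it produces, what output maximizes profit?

Produce at x = 11

Strip out fixed cost: VC = 100x - 18x^2 + x^3. Then AVC = 100 - 18x + x^2 and MC = 100 - 36x + 3x^2.
AVC hits its minimum where MC = AVC, at x = 9, giving min AVC = 100 - 18·9 + 9^2 = £19.
Because £67 ≥ £19, revenue can cover variable cost; the firm operates.
Set P = MC: 67 = 100 - 36x + 3x^2 → 33 - 36x + 3x^2 = 0. The roots are x = 1 and x = 11; the profit-maximizing output is on the rising part of MC, so x* = 11.
Check: AVC at x = 11 is £23 ≤ P, so revenue covers variable cost.
Profit = P·x − TC = 67·11 − 773 = -£36, a loss, but smaller than the £520 fixed cost the firm would lose by shutting down.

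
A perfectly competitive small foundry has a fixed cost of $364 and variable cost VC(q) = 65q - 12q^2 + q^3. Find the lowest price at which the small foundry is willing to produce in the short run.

$29 per unit

The firm shuts down when price falls below the minimum of average variable cost. AVC = VC/q = 65 - 12q + q^2.
dAVC/dq = -12 + 2q = 0 gives q = 6. min AVC = 65 - 12·6 + 6^2 = 29.
The firm shuts down for any P below $29.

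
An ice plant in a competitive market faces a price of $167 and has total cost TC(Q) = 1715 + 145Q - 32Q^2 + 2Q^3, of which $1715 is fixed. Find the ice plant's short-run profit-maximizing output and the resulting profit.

AVC = 145 - 32Q + 2Q^2 has its minimum $17 at Q = 8; price $167 clears that bar, so the firm operates.
MC = 145 - 64Q + 6Q^2. Setting P = MC and taking the root on the rising branch gives Q* = 11.
TR = 167·11 = 1837. TC = 1715 + 385 = 2100. Profit = 1837 − 2100 = -$263.
That loss of $263 beats the $1715 the firm would lose by shutting down; producing recovers $1452 of fixed cost.

Profit = -$263 at Q = 11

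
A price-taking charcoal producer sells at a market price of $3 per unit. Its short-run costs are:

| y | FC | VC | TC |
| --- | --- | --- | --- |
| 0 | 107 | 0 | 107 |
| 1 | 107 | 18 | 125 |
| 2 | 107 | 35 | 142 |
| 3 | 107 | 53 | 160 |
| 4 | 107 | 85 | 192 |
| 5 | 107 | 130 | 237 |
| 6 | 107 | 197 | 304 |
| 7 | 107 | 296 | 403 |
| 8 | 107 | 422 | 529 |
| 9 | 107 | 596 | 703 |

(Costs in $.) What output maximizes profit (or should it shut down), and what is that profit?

y = 0 (shut down); profit = -$107

Tabulate TR − TC: y=0: -107; y=1: -122; y=2: -136; y=3: -151; y=4: -180; y=5: -222; y=6: -286; y=7: -382; y=8: -505; y=9: -676.
Profit is highest at y = 0. Equivalently, the lowest AVC in the table is 35/2 ≈ $17.50 at y = 2, and P = $3 falls below it — price never covers variable cost, so the firm shuts down and loses only its fixed cost.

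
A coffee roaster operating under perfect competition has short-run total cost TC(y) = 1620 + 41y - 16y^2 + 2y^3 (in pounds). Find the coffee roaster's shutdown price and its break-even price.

AVC = 41 - 16y + 2y^2; minimized at y = 4, giving min AVC = £9. That is the shutdown price.
ATC = 1620/y + 41 - 16y + 2y^2. Setting dATC/dy = −1620/y^2 − 16 + 4y = 0 gives y = 9 (since 4·9^3 − 16·9^2 = 1620).
min ATC = 1620/9 + 41 − 16·9 + 2·9^2 = £239. That is the break-even price.
For £9 ≤ P < £239 the firm produces at a loss; below £9 it shuts down.

Shutdown price = £9; break-even price = £239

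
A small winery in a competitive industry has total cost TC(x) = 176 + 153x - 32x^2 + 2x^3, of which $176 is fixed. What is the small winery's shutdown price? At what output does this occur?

$25 per unit, at x = 8

Short-run supply begins at min AVC. From VC = 153x - 32x^2 + 2x^3, AVC = 153 - 32x + 2x^2.
dAVC/dx = -32 + 4x = 0 gives x = 8. min AVC = 153 - 32·8 + 2·8^2 = 25.
So the shutdown price is $25.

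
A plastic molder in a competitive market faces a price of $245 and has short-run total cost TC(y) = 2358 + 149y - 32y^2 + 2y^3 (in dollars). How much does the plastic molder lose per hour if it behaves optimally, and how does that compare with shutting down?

Profit = -$54 at y = 12

AVC = 149 - 32y + 2y^2 has its minimum $21 at y = 8; price $245 clears that bar, so the firm operates.
MC = 149 - 64y + 6y^2. Setting P = MC and taking the root on the rising branch gives y* = 12.
TR = 245·12 = 2940. TC = 2358 + 636 = 2994. Profit = 2940 − 2994 = -$54.
That loss of $54 beats the $2358 the firm would lose by shutting down; producing recovers $2304 of fixed cost.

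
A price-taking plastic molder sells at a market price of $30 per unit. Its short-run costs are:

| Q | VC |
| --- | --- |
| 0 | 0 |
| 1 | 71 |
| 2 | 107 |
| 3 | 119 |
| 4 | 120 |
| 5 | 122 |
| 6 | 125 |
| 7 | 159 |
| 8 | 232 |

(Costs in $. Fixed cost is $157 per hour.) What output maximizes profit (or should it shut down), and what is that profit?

Q = 6; profit = -$102

Tabulate TR − TC: Q=0: -157; Q=1: -198; Q=2: -204; Q=3: -186; Q=4: -157; Q=5: -129; Q=6: -102; Q=7: -106; Q=8: -149.
Profit is maximized at Q = 6. AVC there is 125/6 = $20.83 ≤ P, so producing beats shutting down (which would give -$157).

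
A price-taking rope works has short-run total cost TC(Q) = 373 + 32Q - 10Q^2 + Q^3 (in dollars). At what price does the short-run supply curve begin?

Short-run supply begins at min AVC. From VC = 32Q - 10Q^2 + Q^3, AVC = 32 - 10Q + Q^2.
dAVC/dQ = -10 + 2Q = 0 gives Q = 5. min AVC = 32 - 10·5 + 5^2 = 7.
The firm shuts down for any P below $7.

$7 per unit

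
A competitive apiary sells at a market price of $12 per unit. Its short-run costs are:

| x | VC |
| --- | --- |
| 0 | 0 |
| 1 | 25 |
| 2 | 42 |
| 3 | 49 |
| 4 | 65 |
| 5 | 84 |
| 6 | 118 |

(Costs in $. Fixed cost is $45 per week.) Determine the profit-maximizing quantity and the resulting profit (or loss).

Profit at each row (π = 12x − TC): x=0: -45; x=1: -58; x=2: -63; x=3: -58; x=4: -62; x=5: -69; x=6: -91.
Profit is highest at x = 0. Equivalently, the lowest AVC in the table is 65/4 ≈ $16.25 at x = 4, and P = $12 falls below it — price never covers variable cost, so the firm shuts down and loses only its fixed cost.

x = 0 (shut down); profit = -$45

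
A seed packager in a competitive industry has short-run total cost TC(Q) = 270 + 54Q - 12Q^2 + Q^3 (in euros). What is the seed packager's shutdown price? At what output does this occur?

The shutdown price is the minimum of AVC. VC = 54Q - 12Q^2 + Q^3, so AVC = 54 - 12Q + Q^2.
At the minimum of AVC, MC = AVC. MC = 54 - 24Q + 3Q^2; setting MC = AVC gives 2Q^2 - 12Q = 0, so Q = 6. min AVC = 18.
For P < €18 the firm produces nothing.

€18 per unit, at Q = 6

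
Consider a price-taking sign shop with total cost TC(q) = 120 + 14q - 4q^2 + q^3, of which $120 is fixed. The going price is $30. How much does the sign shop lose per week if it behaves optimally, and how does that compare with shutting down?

AVC = 14 - 4q + q^2 has its minimum $10 at q = 2; price $30 clears that bar, so the firm operates.
With MC = 14 - 8q + 3q^2, P = MC on the upward-sloping part at q* = 4.
TR = 30·4 = 120. TC = 120 + 56 = 176. Profit = 120 − 176 = -$56.
By producing, the firm covers all variable cost plus $64 of fixed cost; shutting down would lose the full $120.

Profit = -$56 at q = 4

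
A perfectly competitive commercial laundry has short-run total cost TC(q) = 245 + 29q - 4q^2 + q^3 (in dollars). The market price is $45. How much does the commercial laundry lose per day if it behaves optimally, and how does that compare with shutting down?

Profit = -$181 at q = 4

AVC = 29 - 4q + q^2; min AVC = $25 at q = 2. Since P = $45 ≥ min AVC, the firm produces.
MC = 29 - 8q + 3q^2. Setting P = MC and taking the root on the rising branch gives q* = 4.
TR = 45·4 = 180. TC = 245 + 116 = 361. Profit = 180 − 361 = -$181.
Shutting down would mean losing the fixed cost of $245, so operating at a loss of $181 is better by $64.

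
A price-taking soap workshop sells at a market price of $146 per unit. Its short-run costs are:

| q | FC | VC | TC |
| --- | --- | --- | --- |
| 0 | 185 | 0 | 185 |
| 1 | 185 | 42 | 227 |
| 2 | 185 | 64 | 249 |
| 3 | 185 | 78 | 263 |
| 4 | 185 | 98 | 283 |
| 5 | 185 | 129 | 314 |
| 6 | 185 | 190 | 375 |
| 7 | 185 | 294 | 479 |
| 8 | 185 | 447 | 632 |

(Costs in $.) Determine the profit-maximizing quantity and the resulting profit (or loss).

Profit at each row (π = 146q − TC): q=0: -185; q=1: -81; q=2: 43; q=3: 175; q=4: 301; q=5: 416; q=6: 501; q=7: 543; q=8: 536.
Profit is maximized at q = 7. AVC there is 294/7 = $42 ≤ P, so producing beats shutting down (which would give -$185).

q = 7; profit = $543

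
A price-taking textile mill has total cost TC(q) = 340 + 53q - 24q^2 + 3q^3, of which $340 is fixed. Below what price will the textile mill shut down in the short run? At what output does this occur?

The shutdown price is the minimum of AVC. VC = 53q - 24q^2 + 3q^3, so AVC = 53 - 24q + 3q^2.
At the minimum of AVC, MC = AVC. MC = 53 - 48q + 9q^2; setting MC = AVC gives 6q^2 - 24q = 0, so q = 4. min AVC = 5.
So the shutdown price is $5.

$5 per unit, at q = 4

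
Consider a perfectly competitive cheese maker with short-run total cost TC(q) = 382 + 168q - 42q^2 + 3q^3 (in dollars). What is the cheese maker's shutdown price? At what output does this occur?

The firm shuts down when price falls below the minimum of average variable cost. AVC = VC/q = 168 - 42q + 3q^2.
At the minimum of AVC, MC = AVC. MC = 168 - 84q + 9q^2; setting MC = AVC gives 6q^2 - 42q = 0, so q = 7. min AVC = 21.
For P < $21 the firm produces nothing.

$21 per unit, at q = 7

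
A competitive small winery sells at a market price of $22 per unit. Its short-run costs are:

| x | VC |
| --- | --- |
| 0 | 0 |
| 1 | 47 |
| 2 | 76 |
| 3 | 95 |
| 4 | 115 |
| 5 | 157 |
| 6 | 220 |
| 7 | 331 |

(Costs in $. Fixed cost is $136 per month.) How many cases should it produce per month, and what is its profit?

Tabulate TR − TC: x=0: -136; x=1: -161; x=2: -168; x=3: -165; x=4: -163; x=5: -183; x=6: -224; x=7: -313.
Profit is highest at x = 0. Equivalently, the lowest AVC in the table is 115/4 ≈ $28.75 at x = 4, and P = $22 falls below it — price never covers variable cost, so the firm shuts down and loses only its fixed cost.

x = 0 (shut down); profit = -$136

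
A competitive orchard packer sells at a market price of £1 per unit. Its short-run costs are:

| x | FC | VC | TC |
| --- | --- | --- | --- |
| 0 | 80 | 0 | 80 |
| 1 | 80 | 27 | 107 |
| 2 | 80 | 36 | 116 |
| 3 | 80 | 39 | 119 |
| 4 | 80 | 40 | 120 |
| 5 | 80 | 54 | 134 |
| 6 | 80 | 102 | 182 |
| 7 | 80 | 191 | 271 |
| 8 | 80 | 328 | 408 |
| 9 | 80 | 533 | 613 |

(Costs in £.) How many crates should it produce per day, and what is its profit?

Compute π = P·x − TC at each output: x=0: -80; x=1: -106; x=2: -114; x=3: -116; x=4: -116; x=5: -129; x=6: -176; x=7: -264; x=8: -400; x=9: -604.
Profit is highest at x = 0. Equivalently, the lowest AVC in the table is 40/4 ≈ £10 at x = 4, and P = £1 falls below it — price never covers variable cost, so the firm shuts down and loses only its fixed cost.

x = 0 (shut down); profit = -£80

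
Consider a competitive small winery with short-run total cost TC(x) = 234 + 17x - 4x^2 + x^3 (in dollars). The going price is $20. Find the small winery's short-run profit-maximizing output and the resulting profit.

Profit = -$216 at x = 3

AVC = 17 - 4x + x^2 has its minimum $13 at x = 2; price $20 clears that bar, so the firm operates.
MC = 17 - 8x + 3x^2. Setting P = MC and taking the root on the rising branch gives x* = 3.
TR = 20·3 = 60. TC = 234 + 42 = 276. Profit = 60 − 276 = -$216.
Shutting down would mean losing the fixed cost of $234, so operating at a loss of $216 is better by $18.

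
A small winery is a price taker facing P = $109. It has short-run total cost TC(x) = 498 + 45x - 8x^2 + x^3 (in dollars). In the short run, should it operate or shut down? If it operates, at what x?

Produce at x = 8

From TC, MC = TC'(x) = 45 - 16x + 3x^2 and AVC = VC/x = 45 - 8x + x^2.
AVC hits its minimum where MC = AVC, at x = 4, giving min AVC = 45 - 8·4 + 4^2 = $29.
P = $109 exceeds min AVC = $29, so the firm stays open.
Solving P = MC: -64 - 16x + 3x^2 = 0 ⇒ x = -8/3 or 8. On the upward-sloping branch, x* = 8.
Check: AVC at x = 8 is $45 ≤ P, so revenue covers variable cost.
Profit = P·x − TC = 109·8 − 858 = $14.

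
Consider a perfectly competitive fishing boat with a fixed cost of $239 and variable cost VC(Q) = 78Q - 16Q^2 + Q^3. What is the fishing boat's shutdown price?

The shutdown price is the minimum of AVC. VC = 78Q - 16Q^2 + Q^3, so AVC = 78 - 16Q + Q^2.
dAVC/dQ = -16 + 2Q = 0 gives Q = 8. min AVC = 78 - 16·8 + 8^2 = 14.
For P < $14 the firm produces nothing.

$14 per unit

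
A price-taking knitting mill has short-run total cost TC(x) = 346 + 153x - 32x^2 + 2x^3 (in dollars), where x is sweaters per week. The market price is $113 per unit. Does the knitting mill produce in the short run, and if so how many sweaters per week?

Produce at x = 10

From TC, MC = TC'(x) = 153 - 64x + 6x^2 and AVC = VC/x = 153 - 32x + 2x^2.
AVC is minimized where dAVC/dx = -32 + 4x = 0, at x = 8; min AVC = 153 - 32·8 + 2·8^2 = $25.
Because $113 ≥ $25, revenue can cover variable cost; the firm operates.
Set P = MC: 113 = 153 - 64x + 6x^2 → 40 - 64x + 6x^2 = 0. The roots are x = 2/3 and x = 10; the profit-maximizing output is on the rising part of MC, so x* = 10.
Check: AVC at x = 10 is $33 ≤ P, so revenue covers variable cost.
Profit = P·x − TC = 113·10 − 676 = $454.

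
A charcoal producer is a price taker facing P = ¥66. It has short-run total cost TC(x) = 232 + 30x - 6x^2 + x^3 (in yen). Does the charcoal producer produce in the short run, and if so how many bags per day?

Strip out fixed cost: VC = 30x - 6x^2 + x^3. Then AVC = 30 - 6x + x^2 and MC = 30 - 12x + 3x^2.
The AVC parabola has its vertex at x = 6/2 = 3, where AVC = 30 - 6·3 + 3^2 = ¥21.
Since P = ¥66 ≥ min AVC = ¥21, price covers variable cost and the firm should produce.
Solving P = MC: -36 - 12x + 3x^2 = 0 ⇒ x = -2 or 6. On the upward-sloping branch, x* = 6.
Check: AVC at x = 6 is ¥30 ≤ P, so revenue covers variable cost.
Profit = P·x − TC = 66·6 − 412 = -¥16, a loss, but smaller than the ¥232 fixed cost the firm would lose by shutting down.

Produce at x = 6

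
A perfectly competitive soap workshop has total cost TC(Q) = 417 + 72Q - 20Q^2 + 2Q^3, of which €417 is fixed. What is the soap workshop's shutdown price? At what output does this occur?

€22 per unit, at Q = 5

Short-run supply begins at min AVC. From VC = 72Q - 20Q^2 + 2Q^3, AVC = 72 - 20Q + 2Q^2.
At the minimum of AVC, MC = AVC. MC = 72 - 40Q + 6Q^2; setting MC = AVC gives 4Q^2 - 20Q = 0, so Q = 5. min AVC = 22.
The firm shuts down for any P below €22.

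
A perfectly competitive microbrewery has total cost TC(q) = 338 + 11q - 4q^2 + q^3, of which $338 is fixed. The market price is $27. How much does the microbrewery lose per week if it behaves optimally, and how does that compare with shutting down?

Profit = -$274 at q = 4

AVC = 11 - 4q + q^2; min AVC = $7 at q = 2. Since P = $27 ≥ min AVC, the firm produces.
MC = 11 - 8q + 3q^2. Setting P = MC and taking the root on the rising branch gives q* = 4.
TR = 27·4 = 108. TC = 338 + 44 = 382. Profit = 108 − 382 = -$274.
Shutting down would mean losing the fixed cost of $338, so operating at a loss of $274 is better by $64.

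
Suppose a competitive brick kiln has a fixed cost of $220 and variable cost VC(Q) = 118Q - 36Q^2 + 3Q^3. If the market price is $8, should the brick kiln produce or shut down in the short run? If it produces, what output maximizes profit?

Variable cost is VC = 118Q - 36Q^2 + 3Q^3, so AVC = VC/Q = 118 - 36Q + 3Q^2 and MC = dTC/dQ = 118 - 72Q + 9Q^2.
AVC hits its minimum where MC = AVC, at Q = 6, giving min AVC = 118 - 36·6 + 3·6^2 = $10.
Since P = $8 < min AVC = $10, price fails to cover variable cost at any output.
Best response: produce nothing and absorb the $220 fixed cost.

Shut down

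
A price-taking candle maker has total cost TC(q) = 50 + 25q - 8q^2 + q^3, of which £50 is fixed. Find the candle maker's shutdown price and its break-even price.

AVC = 25 - 8q + q^2; minimized at q = 4, giving min AVC = £9. That is the shutdown price.
ATC = 50/q + 25 - 8q + q^2. Setting dATC/dq = −50/q^2 − 8 + 2q = 0 gives q = 5 (since 2·5^3 − 8·5^2 = 50).
min ATC = 50/5 + 25 − 8·5 + 5^2 = £20. That is the break-even price.
Between these two prices the firm operates at a loss; above £20 it earns a profit.

Shutdown price = £9; break-even price = £20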